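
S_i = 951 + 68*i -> [951, 1019, 1087, 1155, 1223]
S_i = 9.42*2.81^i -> [9.42, 26.47, 74.38, 209.01, 587.32]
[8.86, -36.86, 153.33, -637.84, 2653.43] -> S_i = 8.86*(-4.16)^i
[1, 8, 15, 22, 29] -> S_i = 1 + 7*i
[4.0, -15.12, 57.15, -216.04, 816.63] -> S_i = 4.00*(-3.78)^i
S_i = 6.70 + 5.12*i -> [6.7, 11.82, 16.94, 22.06, 27.18]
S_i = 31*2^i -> [31, 62, 124, 248, 496]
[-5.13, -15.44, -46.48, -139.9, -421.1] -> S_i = -5.13*3.01^i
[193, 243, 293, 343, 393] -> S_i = 193 + 50*i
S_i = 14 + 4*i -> [14, 18, 22, 26, 30]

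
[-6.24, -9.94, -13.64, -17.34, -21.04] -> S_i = -6.24 + -3.70*i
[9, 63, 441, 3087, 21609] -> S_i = 9*7^i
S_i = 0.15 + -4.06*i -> [0.15, -3.91, -7.97, -12.03, -16.09]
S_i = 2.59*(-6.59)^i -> [2.59, -17.07, 112.48, -741.24, 4884.74]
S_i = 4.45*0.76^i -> [4.45, 3.38, 2.57, 1.95, 1.48]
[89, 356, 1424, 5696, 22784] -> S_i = 89*4^i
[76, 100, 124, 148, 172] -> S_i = 76 + 24*i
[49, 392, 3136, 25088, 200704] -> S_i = 49*8^i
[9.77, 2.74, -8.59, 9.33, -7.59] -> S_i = Random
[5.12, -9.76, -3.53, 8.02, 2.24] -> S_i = Random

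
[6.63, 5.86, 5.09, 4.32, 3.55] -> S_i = 6.63 + -0.77*i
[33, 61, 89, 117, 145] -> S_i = 33 + 28*i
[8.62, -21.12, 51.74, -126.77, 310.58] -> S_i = 8.62*(-2.45)^i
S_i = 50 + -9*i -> [50, 41, 32, 23, 14]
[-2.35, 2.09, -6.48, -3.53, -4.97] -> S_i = Random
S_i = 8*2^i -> [8, 16, 32, 64, 128]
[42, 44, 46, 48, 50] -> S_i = 42 + 2*i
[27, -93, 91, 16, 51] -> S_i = Random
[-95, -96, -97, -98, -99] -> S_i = -95 + -1*i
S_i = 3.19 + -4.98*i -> [3.19, -1.79, -6.77, -11.75, -16.73]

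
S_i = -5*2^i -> [-5, -10, -20, -40, -80]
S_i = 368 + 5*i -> [368, 373, 378, 383, 388]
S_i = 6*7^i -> [6, 42, 294, 2058, 14406]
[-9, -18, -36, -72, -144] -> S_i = -9*2^i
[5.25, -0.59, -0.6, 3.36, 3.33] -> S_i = Random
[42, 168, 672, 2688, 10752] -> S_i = 42*4^i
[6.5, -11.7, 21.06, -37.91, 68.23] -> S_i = 6.50*(-1.80)^i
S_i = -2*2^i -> [-2, -4, -8, -16, -32]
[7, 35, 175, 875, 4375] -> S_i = 7*5^i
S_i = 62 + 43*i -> [62, 105, 148, 191, 234]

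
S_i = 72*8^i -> [72, 576, 4608, 36864, 294912]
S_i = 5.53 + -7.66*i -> [5.53, -2.13, -9.79, -17.45, -25.11]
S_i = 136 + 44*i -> [136, 180, 224, 268, 312]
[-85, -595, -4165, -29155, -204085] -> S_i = -85*7^i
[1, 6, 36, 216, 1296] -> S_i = 1*6^i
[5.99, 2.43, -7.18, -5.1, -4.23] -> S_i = Random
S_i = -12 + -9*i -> [-12, -21, -30, -39, -48]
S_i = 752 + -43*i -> [752, 709, 666, 623, 580]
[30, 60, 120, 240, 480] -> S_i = 30*2^i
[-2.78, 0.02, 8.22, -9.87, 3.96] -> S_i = Random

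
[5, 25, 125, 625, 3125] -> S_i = 5*5^i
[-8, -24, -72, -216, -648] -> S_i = -8*3^i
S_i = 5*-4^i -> [5, -20, 80, -320, 1280]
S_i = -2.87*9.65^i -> [-2.87, -27.7, -267.26, -2579.07, -24888.07]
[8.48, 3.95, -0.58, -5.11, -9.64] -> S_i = 8.48 + -4.53*i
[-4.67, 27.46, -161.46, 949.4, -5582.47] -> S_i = -4.67*(-5.88)^i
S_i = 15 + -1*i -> [15, 14, 13, 12, 11]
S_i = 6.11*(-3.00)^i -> [6.11, -18.33, 54.99, -164.97, 494.91]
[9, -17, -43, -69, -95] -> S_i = 9 + -26*i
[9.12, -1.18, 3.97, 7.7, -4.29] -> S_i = Random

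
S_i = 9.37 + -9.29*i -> [9.37, 0.08, -9.21, -18.5, -27.79]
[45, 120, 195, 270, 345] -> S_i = 45 + 75*i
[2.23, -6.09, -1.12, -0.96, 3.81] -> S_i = Random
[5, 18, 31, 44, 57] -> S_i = 5 + 13*i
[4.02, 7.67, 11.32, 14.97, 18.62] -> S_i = 4.02 + 3.65*i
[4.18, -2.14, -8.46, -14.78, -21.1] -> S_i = 4.18 + -6.32*i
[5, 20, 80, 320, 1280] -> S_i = 5*4^i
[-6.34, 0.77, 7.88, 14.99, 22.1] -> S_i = -6.34 + 7.11*i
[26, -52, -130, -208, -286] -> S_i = 26 + -78*i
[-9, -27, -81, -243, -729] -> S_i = -9*3^i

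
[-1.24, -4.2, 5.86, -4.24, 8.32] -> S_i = Random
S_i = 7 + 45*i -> [7, 52, 97, 142, 187]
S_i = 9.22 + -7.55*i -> [9.22, 1.67, -5.88, -13.43, -20.98]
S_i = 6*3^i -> [6, 18, 54, 162, 486]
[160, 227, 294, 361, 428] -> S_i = 160 + 67*i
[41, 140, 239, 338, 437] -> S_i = 41 + 99*i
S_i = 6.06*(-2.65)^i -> [6.06, -16.06, 42.56, -112.77, 298.85]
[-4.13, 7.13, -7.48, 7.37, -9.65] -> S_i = Random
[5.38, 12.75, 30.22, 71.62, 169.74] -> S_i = 5.38*2.37^i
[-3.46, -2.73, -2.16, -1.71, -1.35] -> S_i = -3.46*0.79^i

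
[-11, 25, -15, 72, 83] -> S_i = Random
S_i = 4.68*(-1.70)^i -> [4.68, -7.96, 13.53, -22.99, 39.09]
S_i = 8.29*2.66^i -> [8.29, 22.05, 58.66, 156.03, 415.03]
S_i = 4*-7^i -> [4, -28, 196, -1372, 9604]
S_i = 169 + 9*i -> [169, 178, 187, 196, 205]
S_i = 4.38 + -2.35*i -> [4.38, 2.03, -0.32, -2.67, -5.02]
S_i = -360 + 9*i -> [-360, -351, -342, -333, -324]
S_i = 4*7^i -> [4, 28, 196, 1372, 9604]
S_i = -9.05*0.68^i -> [-9.05, -6.15, -4.18, -2.85, -1.94]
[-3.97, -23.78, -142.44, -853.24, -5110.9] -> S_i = -3.97*5.99^i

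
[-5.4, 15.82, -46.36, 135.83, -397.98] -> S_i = -5.40*(-2.93)^i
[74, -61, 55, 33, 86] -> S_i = Random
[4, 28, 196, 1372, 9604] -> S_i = 4*7^i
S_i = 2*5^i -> [2, 10, 50, 250, 1250]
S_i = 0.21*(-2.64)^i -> [0.21, -0.55, 1.46, -3.86, 10.2]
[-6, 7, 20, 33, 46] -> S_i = -6 + 13*i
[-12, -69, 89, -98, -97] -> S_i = Random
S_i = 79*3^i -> [79, 237, 711, 2133, 6399]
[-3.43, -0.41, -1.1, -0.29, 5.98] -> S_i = Random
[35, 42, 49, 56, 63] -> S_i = 35 + 7*i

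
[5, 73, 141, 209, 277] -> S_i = 5 + 68*i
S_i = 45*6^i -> [45, 270, 1620, 9720, 58320]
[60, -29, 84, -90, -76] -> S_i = Random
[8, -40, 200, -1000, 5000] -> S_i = 8*-5^i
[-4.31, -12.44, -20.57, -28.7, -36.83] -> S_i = -4.31 + -8.13*i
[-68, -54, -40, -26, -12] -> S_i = -68 + 14*i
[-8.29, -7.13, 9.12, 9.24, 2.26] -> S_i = Random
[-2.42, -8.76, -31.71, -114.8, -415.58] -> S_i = -2.42*3.62^i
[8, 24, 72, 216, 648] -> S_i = 8*3^i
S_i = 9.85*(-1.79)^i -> [9.85, -17.63, 31.56, -56.49, 101.12]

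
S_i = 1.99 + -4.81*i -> [1.99, -2.82, -7.63, -12.44, -17.25]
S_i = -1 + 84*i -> [-1, 83, 167, 251, 335]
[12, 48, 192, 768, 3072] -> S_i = 12*4^i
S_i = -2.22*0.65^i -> [-2.22, -1.44, -0.94, -0.61, -0.4]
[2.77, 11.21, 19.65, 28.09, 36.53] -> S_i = 2.77 + 8.44*i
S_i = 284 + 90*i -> [284, 374, 464, 554, 644]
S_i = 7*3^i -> [7, 21, 63, 189, 567]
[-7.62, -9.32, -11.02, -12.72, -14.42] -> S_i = -7.62 + -1.70*i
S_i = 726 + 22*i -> [726, 748, 770, 792, 814]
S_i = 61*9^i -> [61, 549, 4941, 44469, 400221]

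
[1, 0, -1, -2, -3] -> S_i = 1 + -1*i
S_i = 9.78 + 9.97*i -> [9.78, 19.75, 29.72, 39.69, 49.66]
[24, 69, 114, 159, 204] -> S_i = 24 + 45*i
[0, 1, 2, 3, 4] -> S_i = 0 + 1*i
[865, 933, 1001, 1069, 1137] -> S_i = 865 + 68*i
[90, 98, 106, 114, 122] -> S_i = 90 + 8*i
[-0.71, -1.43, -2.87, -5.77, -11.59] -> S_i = -0.71*2.01^i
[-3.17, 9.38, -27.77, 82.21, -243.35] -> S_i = -3.17*(-2.96)^i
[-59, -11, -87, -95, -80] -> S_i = Random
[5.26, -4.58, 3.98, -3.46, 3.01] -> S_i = 5.26*(-0.87)^i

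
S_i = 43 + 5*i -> [43, 48, 53, 58, 63]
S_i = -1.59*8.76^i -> [-1.59, -13.93, -122.01, -1068.83, -9362.97]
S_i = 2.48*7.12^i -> [2.48, 17.66, 125.72, 895.14, 6373.41]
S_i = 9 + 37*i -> [9, 46, 83, 120, 157]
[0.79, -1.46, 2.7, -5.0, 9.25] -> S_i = 0.79*(-1.85)^i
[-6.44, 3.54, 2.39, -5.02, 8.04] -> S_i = Random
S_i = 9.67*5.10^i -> [9.67, 49.32, 251.52, 1282.74, 6541.95]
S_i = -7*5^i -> [-7, -35, -175, -875, -4375]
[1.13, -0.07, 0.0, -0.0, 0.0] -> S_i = 1.13*(-0.06)^i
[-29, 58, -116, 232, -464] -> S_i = -29*-2^i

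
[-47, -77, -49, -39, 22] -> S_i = Random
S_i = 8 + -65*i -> [8, -57, -122, -187, -252]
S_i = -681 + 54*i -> [-681, -627, -573, -519, -465]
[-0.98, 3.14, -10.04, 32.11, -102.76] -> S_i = -0.98*(-3.20)^i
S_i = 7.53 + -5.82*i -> [7.53, 1.71, -4.11, -9.93, -15.75]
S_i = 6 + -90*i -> [6, -84, -174, -264, -354]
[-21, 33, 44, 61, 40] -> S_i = Random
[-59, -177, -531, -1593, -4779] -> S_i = -59*3^i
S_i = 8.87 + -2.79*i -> [8.87, 6.08, 3.29, 0.5, -2.29]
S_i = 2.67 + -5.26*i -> [2.67, -2.59, -7.85, -13.11, -18.37]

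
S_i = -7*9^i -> [-7, -63, -567, -5103, -45927]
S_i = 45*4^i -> [45, 180, 720, 2880, 11520]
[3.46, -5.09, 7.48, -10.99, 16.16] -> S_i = 3.46*(-1.47)^i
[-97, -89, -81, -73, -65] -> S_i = -97 + 8*i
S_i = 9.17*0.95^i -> [9.17, 8.71, 8.28, 7.86, 7.47]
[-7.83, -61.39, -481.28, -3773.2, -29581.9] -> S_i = -7.83*7.84^i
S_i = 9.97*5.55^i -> [9.97, 55.33, 307.1, 1704.41, 9459.48]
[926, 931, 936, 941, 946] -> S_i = 926 + 5*i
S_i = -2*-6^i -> [-2, 12, -72, 432, -2592]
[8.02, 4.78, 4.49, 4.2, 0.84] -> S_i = Random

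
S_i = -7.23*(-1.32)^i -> [-7.23, 9.54, -12.6, 16.63, -21.95]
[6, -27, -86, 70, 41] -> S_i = Random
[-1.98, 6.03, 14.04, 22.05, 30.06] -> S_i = -1.98 + 8.01*i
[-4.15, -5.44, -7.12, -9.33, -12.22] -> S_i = -4.15*1.31^i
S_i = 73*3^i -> [73, 219, 657, 1971, 5913]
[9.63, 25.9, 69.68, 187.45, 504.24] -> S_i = 9.63*2.69^i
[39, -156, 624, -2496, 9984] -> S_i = 39*-4^i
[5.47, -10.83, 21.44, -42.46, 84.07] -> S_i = 5.47*(-1.98)^i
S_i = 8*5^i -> [8, 40, 200, 1000, 5000]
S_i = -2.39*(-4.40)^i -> [-2.39, 10.52, -46.27, 203.59, -895.79]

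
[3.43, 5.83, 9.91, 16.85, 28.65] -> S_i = 3.43*1.70^i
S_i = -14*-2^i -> [-14, 28, -56, 112, -224]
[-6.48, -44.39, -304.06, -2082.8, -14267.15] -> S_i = -6.48*6.85^i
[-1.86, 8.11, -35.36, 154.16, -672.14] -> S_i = -1.86*(-4.36)^i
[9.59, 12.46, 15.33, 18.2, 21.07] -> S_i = 9.59 + 2.87*i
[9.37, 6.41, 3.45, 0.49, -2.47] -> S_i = 9.37 + -2.96*i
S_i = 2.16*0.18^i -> [2.16, 0.39, 0.07, 0.01, 0.0]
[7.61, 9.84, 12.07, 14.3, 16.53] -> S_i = 7.61 + 2.23*i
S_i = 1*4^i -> [1, 4, 16, 64, 256]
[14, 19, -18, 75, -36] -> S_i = Random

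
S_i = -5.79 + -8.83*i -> [-5.79, -14.62, -23.45, -32.28, -41.11]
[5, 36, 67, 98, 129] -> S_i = 5 + 31*i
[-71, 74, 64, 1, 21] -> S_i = Random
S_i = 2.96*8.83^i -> [2.96, 26.14, 230.79, 2037.86, 17994.28]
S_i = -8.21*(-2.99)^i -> [-8.21, 24.55, -73.4, 219.46, -656.19]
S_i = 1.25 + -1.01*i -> [1.25, 0.24, -0.77, -1.78, -2.79]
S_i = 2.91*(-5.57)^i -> [2.91, -16.21, 90.28, -502.87, 2801.0]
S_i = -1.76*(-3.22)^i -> [-1.76, 5.67, -18.25, 58.76, -189.21]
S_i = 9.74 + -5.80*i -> [9.74, 3.94, -1.86, -7.66, -13.46]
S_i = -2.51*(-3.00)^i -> [-2.51, 7.53, -22.59, 67.77, -203.31]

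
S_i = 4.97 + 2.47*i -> [4.97, 7.44, 9.91, 12.38, 14.85]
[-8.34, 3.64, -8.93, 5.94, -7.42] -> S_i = Random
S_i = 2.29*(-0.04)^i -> [2.29, -0.09, 0.0, -0.0, 0.0]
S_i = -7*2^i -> [-7, -14, -28, -56, -112]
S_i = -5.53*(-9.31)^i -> [-5.53, 51.48, -479.32, 4462.46, -41545.49]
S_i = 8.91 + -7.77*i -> [8.91, 1.14, -6.63, -14.4, -22.17]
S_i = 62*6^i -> [62, 372, 2232, 13392, 80352]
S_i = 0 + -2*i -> [0, -2, -4, -6, -8]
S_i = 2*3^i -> [2, 6, 18, 54, 162]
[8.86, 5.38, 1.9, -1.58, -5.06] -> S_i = 8.86 + -3.48*i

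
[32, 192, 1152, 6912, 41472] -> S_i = 32*6^i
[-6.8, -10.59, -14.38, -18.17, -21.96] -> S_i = -6.80 + -3.79*i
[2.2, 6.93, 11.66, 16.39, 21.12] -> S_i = 2.20 + 4.73*i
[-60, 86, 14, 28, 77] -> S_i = Random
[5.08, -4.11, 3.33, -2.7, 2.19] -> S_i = 5.08*(-0.81)^i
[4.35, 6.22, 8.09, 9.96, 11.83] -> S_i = 4.35 + 1.87*i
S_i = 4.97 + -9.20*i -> [4.97, -4.23, -13.43, -22.63, -31.83]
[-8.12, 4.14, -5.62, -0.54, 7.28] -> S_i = Random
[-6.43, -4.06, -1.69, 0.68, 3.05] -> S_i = -6.43 + 2.37*i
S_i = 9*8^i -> [9, 72, 576, 4608, 36864]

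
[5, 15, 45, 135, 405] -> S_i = 5*3^i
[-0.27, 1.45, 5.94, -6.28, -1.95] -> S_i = Random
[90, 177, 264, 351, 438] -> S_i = 90 + 87*i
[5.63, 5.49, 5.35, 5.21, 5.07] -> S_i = 5.63 + -0.14*i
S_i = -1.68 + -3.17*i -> [-1.68, -4.85, -8.02, -11.19, -14.36]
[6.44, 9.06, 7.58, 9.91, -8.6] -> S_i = Random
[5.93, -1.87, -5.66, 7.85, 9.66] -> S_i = Random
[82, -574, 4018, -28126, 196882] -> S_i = 82*-7^i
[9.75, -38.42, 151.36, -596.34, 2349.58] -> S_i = 9.75*(-3.94)^i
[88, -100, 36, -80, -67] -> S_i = Random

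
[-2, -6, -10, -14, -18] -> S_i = -2 + -4*i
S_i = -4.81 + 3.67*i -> [-4.81, -1.14, 2.53, 6.2, 9.87]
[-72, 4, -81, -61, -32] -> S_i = Random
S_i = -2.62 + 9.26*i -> [-2.62, 6.64, 15.9, 25.16, 34.42]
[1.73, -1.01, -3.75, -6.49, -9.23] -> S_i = 1.73 + -2.74*i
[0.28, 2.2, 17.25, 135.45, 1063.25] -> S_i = 0.28*7.85^i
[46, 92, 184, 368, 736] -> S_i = 46*2^i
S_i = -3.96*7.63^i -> [-3.96, -30.21, -230.54, -1759.01, -13421.26]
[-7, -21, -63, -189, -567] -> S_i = -7*3^i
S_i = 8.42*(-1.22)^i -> [8.42, -10.27, 12.53, -15.29, 18.65]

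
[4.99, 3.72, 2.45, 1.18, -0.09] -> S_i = 4.99 + -1.27*i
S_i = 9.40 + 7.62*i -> [9.4, 17.02, 24.64, 32.26, 39.88]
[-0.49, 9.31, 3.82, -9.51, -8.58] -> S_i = Random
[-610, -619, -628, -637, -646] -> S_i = -610 + -9*i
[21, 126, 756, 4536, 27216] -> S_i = 21*6^i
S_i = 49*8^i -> [49, 392, 3136, 25088, 200704]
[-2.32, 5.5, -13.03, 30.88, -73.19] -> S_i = -2.32*(-2.37)^i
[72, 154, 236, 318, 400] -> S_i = 72 + 82*i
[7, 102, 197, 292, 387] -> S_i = 7 + 95*i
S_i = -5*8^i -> [-5, -40, -320, -2560, -20480]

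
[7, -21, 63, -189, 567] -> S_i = 7*-3^i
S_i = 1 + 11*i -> [1, 12, 23, 34, 45]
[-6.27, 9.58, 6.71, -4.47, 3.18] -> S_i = Random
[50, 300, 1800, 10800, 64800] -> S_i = 50*6^i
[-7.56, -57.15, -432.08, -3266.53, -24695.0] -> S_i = -7.56*7.56^i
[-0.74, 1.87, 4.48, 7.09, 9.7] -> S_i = -0.74 + 2.61*i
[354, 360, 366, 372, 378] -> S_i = 354 + 6*i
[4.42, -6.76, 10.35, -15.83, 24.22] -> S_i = 4.42*(-1.53)^i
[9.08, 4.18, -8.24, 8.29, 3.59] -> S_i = Random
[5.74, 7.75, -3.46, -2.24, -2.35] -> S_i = Random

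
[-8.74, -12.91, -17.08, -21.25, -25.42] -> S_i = -8.74 + -4.17*i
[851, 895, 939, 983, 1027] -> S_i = 851 + 44*i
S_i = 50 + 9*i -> [50, 59, 68, 77, 86]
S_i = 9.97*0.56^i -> [9.97, 5.58, 3.13, 1.75, 0.98]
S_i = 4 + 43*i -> [4, 47, 90, 133, 176]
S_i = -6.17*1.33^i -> [-6.17, -8.21, -10.91, -14.52, -19.31]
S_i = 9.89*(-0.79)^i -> [9.89, -7.81, 6.17, -4.88, 3.85]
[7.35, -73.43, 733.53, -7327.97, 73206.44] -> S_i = 7.35*(-9.99)^i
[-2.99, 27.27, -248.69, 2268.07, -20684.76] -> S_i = -2.99*(-9.12)^i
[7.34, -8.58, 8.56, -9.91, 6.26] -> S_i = Random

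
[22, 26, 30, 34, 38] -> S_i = 22 + 4*i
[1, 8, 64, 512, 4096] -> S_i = 1*8^i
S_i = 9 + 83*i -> [9, 92, 175, 258, 341]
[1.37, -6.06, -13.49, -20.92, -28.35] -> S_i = 1.37 + -7.43*i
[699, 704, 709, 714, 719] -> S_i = 699 + 5*i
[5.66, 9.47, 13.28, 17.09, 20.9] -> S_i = 5.66 + 3.81*i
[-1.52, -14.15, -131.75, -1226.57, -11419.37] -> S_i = -1.52*9.31^i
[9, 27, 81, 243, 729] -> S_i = 9*3^i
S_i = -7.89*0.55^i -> [-7.89, -4.34, -2.39, -1.31, -0.72]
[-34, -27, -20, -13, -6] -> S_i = -34 + 7*i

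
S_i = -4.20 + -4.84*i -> [-4.2, -9.04, -13.88, -18.72, -23.56]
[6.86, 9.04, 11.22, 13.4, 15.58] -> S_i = 6.86 + 2.18*i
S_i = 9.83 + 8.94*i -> [9.83, 18.77, 27.71, 36.65, 45.59]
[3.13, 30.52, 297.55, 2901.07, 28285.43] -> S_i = 3.13*9.75^i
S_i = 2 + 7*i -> [2, 9, 16, 23, 30]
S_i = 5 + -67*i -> [5, -62, -129, -196, -263]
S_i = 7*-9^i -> [7, -63, 567, -5103, 45927]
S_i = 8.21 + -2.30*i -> [8.21, 5.91, 3.61, 1.31, -0.99]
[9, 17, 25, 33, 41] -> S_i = 9 + 8*i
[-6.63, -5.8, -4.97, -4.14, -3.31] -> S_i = -6.63 + 0.83*i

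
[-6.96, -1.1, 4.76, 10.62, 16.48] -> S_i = -6.96 + 5.86*i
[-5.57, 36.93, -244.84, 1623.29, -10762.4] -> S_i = -5.57*(-6.63)^i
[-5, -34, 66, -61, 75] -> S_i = Random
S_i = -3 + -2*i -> [-3, -5, -7, -9, -11]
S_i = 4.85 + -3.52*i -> [4.85, 1.33, -2.19, -5.71, -9.23]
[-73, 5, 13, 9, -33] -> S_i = Random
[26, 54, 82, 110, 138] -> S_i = 26 + 28*i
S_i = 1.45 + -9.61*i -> [1.45, -8.16, -17.77, -27.38, -36.99]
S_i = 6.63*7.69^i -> [6.63, 50.98, 392.07, 3015.04, 23185.63]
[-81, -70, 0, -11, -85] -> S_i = Random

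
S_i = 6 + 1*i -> [6, 7, 8, 9, 10]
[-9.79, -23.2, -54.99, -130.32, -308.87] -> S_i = -9.79*2.37^i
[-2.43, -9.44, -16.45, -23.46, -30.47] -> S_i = -2.43 + -7.01*i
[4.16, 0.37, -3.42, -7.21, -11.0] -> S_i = 4.16 + -3.79*i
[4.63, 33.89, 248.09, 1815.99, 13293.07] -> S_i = 4.63*7.32^i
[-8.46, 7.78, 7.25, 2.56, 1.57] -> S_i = Random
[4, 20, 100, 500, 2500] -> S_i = 4*5^i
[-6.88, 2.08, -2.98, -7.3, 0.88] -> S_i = Random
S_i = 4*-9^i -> [4, -36, 324, -2916, 26244]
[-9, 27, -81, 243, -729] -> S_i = -9*-3^i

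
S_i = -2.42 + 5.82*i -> [-2.42, 3.4, 9.22, 15.04, 20.86]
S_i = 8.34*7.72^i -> [8.34, 64.38, 497.05, 3837.23, 29623.42]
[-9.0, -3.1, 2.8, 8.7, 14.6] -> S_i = -9.00 + 5.90*i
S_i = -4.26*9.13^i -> [-4.26, -38.89, -355.1, -3242.07, -29600.07]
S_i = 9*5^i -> [9, 45, 225, 1125, 5625]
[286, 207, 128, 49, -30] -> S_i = 286 + -79*i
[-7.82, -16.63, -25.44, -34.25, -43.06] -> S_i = -7.82 + -8.81*i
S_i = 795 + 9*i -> [795, 804, 813, 822, 831]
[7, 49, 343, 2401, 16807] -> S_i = 7*7^i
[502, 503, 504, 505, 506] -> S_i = 502 + 1*i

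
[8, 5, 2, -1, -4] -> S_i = 8 + -3*i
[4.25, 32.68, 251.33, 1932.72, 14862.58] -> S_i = 4.25*7.69^i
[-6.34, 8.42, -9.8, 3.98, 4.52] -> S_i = Random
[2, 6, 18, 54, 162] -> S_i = 2*3^i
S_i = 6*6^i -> [6, 36, 216, 1296, 7776]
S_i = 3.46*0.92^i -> [3.46, 3.18, 2.93, 2.69, 2.48]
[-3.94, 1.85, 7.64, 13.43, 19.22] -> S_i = -3.94 + 5.79*i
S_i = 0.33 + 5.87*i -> [0.33, 6.2, 12.07, 17.94, 23.81]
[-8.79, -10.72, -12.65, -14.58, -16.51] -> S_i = -8.79 + -1.93*i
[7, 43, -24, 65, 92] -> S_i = Random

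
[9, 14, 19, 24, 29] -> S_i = 9 + 5*i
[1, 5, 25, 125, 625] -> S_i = 1*5^i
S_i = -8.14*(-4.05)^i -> [-8.14, 32.97, -133.52, 540.74, -2190.0]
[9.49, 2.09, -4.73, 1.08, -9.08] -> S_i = Random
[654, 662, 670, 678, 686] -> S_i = 654 + 8*i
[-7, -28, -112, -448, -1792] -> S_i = -7*4^i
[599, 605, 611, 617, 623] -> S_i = 599 + 6*i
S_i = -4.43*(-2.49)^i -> [-4.43, 11.03, -27.47, 68.39, -170.29]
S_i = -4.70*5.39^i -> [-4.7, -25.33, -136.54, -735.98, -3966.92]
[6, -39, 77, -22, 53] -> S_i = Random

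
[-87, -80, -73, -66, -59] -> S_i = -87 + 7*i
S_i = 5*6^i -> [5, 30, 180, 1080, 6480]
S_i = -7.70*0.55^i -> [-7.7, -4.24, -2.33, -1.28, -0.7]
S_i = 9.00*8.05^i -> [9.0, 72.45, 583.22, 4694.94, 37794.28]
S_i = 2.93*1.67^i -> [2.93, 4.89, 8.17, 13.65, 22.79]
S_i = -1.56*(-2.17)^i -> [-1.56, 3.39, -7.35, 15.94, -34.59]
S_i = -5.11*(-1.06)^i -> [-5.11, 5.42, -5.74, 6.09, -6.45]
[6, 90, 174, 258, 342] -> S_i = 6 + 84*i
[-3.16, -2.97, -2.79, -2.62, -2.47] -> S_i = -3.16*0.94^i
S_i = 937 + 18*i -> [937, 955, 973, 991, 1009]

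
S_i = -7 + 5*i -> [-7, -2, 3, 8, 13]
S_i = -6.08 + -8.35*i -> [-6.08, -14.43, -22.78, -31.13, -39.48]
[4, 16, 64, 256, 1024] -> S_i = 4*4^i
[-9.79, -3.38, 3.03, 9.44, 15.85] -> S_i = -9.79 + 6.41*i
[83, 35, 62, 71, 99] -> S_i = Random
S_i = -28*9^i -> [-28, -252, -2268, -20412, -183708]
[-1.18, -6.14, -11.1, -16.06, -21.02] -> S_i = -1.18 + -4.96*i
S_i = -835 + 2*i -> [-835, -833, -831, -829, -827]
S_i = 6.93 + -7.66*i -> [6.93, -0.73, -8.39, -16.05, -23.71]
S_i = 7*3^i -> [7, 21, 63, 189, 567]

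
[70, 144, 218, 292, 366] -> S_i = 70 + 74*i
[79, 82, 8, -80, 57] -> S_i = Random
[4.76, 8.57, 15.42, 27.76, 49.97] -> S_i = 4.76*1.80^i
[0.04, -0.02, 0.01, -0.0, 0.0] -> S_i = 0.04*(-0.39)^i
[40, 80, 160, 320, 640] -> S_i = 40*2^i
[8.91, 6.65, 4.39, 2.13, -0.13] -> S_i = 8.91 + -2.26*i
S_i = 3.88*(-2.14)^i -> [3.88, -8.3, 17.77, -38.03, 81.37]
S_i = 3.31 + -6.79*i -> [3.31, -3.48, -10.27, -17.06, -23.85]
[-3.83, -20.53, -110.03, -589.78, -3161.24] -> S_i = -3.83*5.36^i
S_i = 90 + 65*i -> [90, 155, 220, 285, 350]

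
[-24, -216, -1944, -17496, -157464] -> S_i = -24*9^i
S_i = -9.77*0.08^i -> [-9.77, -0.78, -0.06, -0.01, -0.0]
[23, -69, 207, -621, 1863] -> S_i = 23*-3^i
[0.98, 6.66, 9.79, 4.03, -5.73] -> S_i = Random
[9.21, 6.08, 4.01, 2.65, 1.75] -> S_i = 9.21*0.66^i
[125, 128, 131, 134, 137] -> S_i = 125 + 3*i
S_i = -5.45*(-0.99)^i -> [-5.45, 5.4, -5.34, 5.29, -5.24]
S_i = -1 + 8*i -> [-1, 7, 15, 23, 31]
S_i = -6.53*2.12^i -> [-6.53, -13.84, -29.35, -62.22, -131.9]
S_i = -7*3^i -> [-7, -21, -63, -189, -567]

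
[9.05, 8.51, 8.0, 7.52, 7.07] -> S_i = 9.05*0.94^i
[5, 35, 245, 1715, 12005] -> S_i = 5*7^i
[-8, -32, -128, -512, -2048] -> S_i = -8*4^i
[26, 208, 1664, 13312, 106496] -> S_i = 26*8^i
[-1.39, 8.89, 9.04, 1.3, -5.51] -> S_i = Random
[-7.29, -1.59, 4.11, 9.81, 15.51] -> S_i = -7.29 + 5.70*i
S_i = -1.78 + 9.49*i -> [-1.78, 7.71, 17.2, 26.69, 36.18]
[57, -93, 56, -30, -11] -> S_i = Random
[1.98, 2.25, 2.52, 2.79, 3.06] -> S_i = 1.98 + 0.27*i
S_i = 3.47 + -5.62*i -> [3.47, -2.15, -7.77, -13.39, -19.01]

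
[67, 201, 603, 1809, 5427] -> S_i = 67*3^i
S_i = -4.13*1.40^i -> [-4.13, -5.78, -8.09, -11.33, -15.87]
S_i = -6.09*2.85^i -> [-6.09, -17.36, -49.47, -140.98, -401.79]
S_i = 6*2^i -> [6, 12, 24, 48, 96]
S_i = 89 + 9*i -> [89, 98, 107, 116, 125]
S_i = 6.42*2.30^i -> [6.42, 14.77, 33.96, 78.11, 179.66]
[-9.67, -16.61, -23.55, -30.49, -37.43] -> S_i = -9.67 + -6.94*i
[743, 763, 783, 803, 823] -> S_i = 743 + 20*i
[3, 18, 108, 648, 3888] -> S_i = 3*6^i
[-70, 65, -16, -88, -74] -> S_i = Random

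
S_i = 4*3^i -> [4, 12, 36, 108, 324]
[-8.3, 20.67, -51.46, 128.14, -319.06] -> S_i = -8.30*(-2.49)^i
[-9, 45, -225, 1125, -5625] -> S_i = -9*-5^i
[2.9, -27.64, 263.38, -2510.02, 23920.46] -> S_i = 2.90*(-9.53)^i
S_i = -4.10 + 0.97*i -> [-4.1, -3.13, -2.16, -1.19, -0.22]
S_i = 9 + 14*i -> [9, 23, 37, 51, 65]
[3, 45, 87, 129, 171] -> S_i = 3 + 42*i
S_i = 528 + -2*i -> [528, 526, 524, 522, 520]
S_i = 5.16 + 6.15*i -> [5.16, 11.31, 17.46, 23.61, 29.76]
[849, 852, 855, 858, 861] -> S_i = 849 + 3*i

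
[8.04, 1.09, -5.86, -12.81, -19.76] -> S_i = 8.04 + -6.95*i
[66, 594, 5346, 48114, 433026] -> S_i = 66*9^i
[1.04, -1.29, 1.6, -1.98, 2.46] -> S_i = 1.04*(-1.24)^i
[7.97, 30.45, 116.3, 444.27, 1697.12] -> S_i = 7.97*3.82^i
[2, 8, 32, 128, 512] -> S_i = 2*4^i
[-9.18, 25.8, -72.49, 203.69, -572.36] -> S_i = -9.18*(-2.81)^i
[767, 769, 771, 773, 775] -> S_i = 767 + 2*i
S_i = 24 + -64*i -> [24, -40, -104, -168, -232]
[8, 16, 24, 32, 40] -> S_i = 8 + 8*i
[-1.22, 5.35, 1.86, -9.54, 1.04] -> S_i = Random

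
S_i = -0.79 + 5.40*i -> [-0.79, 4.61, 10.01, 15.41, 20.81]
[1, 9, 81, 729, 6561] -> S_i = 1*9^i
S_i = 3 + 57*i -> [3, 60, 117, 174, 231]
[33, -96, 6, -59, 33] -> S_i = Random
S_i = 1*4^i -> [1, 4, 16, 64, 256]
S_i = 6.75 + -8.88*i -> [6.75, -2.13, -11.01, -19.89, -28.77]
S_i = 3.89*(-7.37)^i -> [3.89, -28.67, 211.29, -1557.23, 11476.77]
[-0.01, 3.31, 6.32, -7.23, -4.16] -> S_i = Random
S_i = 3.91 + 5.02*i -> [3.91, 8.93, 13.95, 18.97, 23.99]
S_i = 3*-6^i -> [3, -18, 108, -648, 3888]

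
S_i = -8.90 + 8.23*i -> [-8.9, -0.67, 7.56, 15.79, 24.02]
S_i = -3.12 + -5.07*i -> [-3.12, -8.19, -13.26, -18.33, -23.4]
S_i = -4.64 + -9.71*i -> [-4.64, -14.35, -24.06, -33.77, -43.48]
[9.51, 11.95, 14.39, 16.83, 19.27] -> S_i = 9.51 + 2.44*i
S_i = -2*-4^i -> [-2, 8, -32, 128, -512]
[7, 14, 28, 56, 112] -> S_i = 7*2^i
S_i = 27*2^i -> [27, 54, 108, 216, 432]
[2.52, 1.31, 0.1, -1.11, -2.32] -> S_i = 2.52 + -1.21*i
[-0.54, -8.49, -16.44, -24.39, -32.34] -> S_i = -0.54 + -7.95*i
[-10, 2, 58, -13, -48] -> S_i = Random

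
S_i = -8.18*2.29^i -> [-8.18, -18.73, -42.9, -98.23, -224.95]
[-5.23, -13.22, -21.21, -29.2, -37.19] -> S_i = -5.23 + -7.99*i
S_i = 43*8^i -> [43, 344, 2752, 22016, 176128]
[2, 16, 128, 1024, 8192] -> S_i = 2*8^i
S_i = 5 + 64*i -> [5, 69, 133, 197, 261]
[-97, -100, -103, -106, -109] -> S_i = -97 + -3*i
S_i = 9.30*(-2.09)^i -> [9.3, -19.44, 40.62, -84.9, 177.45]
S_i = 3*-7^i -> [3, -21, 147, -1029, 7203]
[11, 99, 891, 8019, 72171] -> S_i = 11*9^i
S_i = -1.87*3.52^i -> [-1.87, -6.58, -23.17, -81.56, -287.09]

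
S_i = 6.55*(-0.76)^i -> [6.55, -4.98, 3.78, -2.88, 2.19]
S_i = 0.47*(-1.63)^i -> [0.47, -0.77, 1.25, -2.04, 3.32]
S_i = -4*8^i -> [-4, -32, -256, -2048, -16384]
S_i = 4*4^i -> [4, 16, 64, 256, 1024]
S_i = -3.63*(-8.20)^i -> [-3.63, 29.77, -244.08, 2001.47, -16412.02]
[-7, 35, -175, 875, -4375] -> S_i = -7*-5^i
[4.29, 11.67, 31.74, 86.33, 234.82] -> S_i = 4.29*2.72^i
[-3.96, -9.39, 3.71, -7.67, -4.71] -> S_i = Random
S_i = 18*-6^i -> [18, -108, 648, -3888, 23328]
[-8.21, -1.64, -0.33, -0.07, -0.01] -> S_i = -8.21*0.20^i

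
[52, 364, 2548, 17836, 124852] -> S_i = 52*7^i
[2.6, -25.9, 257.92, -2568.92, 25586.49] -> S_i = 2.60*(-9.96)^i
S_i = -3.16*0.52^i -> [-3.16, -1.64, -0.85, -0.44, -0.23]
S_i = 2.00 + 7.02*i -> [2.0, 9.02, 16.04, 23.06, 30.08]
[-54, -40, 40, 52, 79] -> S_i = Random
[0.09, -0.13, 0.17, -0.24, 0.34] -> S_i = 0.09*(-1.39)^i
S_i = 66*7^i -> [66, 462, 3234, 22638, 158466]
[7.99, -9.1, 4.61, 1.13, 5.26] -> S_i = Random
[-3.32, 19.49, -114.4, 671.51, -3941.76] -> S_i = -3.32*(-5.87)^i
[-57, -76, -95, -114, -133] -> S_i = -57 + -19*i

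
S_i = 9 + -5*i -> [9, 4, -1, -6, -11]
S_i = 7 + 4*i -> [7, 11, 15, 19, 23]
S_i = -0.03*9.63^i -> [-0.03, -0.29, -2.78, -26.79, -258.0]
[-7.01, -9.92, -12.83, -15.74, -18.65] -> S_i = -7.01 + -2.91*i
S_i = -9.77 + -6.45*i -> [-9.77, -16.22, -22.67, -29.12, -35.57]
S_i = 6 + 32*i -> [6, 38, 70, 102, 134]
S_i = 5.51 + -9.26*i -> [5.51, -3.75, -13.01, -22.27, -31.53]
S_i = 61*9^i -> [61, 549, 4941, 44469, 400221]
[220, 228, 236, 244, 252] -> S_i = 220 + 8*i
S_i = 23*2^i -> [23, 46, 92, 184, 368]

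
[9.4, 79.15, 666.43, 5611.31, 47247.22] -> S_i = 9.40*8.42^i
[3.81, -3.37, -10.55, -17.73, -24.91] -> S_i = 3.81 + -7.18*i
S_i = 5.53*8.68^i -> [5.53, 48.0, 416.64, 3616.47, 31390.92]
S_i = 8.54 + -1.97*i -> [8.54, 6.57, 4.6, 2.63, 0.66]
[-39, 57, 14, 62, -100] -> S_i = Random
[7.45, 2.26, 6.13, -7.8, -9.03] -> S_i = Random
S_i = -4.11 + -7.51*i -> [-4.11, -11.62, -19.13, -26.64, -34.15]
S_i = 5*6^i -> [5, 30, 180, 1080, 6480]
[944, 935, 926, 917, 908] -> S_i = 944 + -9*i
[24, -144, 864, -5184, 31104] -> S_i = 24*-6^i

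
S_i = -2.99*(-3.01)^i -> [-2.99, 9.0, -27.09, 81.54, -245.44]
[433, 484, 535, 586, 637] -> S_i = 433 + 51*i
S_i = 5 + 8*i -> [5, 13, 21, 29, 37]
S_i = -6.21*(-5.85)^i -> [-6.21, 36.33, -212.52, 1243.25, -7273.02]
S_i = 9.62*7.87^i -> [9.62, 75.71, 595.83, 4689.21, 36904.05]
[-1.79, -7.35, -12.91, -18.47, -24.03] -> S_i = -1.79 + -5.56*i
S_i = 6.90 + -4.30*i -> [6.9, 2.6, -1.7, -6.0, -10.3]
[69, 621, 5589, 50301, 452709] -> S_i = 69*9^i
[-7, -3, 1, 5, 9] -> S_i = -7 + 4*i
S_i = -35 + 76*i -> [-35, 41, 117, 193, 269]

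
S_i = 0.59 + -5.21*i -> [0.59, -4.62, -9.83, -15.04, -20.25]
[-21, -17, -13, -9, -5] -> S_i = -21 + 4*i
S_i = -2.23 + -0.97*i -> [-2.23, -3.2, -4.17, -5.14, -6.11]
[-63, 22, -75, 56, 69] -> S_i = Random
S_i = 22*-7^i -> [22, -154, 1078, -7546, 52822]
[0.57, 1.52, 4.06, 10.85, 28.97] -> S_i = 0.57*2.67^i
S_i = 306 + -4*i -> [306, 302, 298, 294, 290]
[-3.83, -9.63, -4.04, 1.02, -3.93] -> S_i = Random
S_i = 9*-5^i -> [9, -45, 225, -1125, 5625]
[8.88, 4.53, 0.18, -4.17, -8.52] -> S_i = 8.88 + -4.35*i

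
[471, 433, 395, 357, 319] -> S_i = 471 + -38*i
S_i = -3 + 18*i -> [-3, 15, 33, 51, 69]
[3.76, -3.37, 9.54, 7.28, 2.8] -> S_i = Random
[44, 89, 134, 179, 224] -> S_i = 44 + 45*i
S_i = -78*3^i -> [-78, -234, -702, -2106, -6318]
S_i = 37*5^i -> [37, 185, 925, 4625, 23125]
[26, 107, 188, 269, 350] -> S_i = 26 + 81*i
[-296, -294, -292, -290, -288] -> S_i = -296 + 2*i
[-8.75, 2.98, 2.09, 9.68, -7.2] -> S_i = Random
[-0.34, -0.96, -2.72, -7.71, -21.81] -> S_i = -0.34*2.83^i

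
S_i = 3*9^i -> [3, 27, 243, 2187, 19683]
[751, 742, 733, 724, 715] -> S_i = 751 + -9*i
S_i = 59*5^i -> [59, 295, 1475, 7375, 36875]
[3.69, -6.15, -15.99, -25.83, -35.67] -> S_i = 3.69 + -9.84*i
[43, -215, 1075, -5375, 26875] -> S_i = 43*-5^i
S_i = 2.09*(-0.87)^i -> [2.09, -1.82, 1.58, -1.38, 1.2]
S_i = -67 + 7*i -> [-67, -60, -53, -46, -39]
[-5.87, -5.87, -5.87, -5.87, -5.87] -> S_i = -5.87 + -0.00*i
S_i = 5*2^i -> [5, 10, 20, 40, 80]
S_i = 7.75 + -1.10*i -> [7.75, 6.65, 5.55, 4.45, 3.35]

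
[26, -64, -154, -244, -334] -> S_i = 26 + -90*i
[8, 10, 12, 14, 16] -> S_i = 8 + 2*i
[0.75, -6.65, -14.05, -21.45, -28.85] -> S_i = 0.75 + -7.40*i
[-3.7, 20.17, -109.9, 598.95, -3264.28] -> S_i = -3.70*(-5.45)^i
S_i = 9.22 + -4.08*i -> [9.22, 5.14, 1.06, -3.02, -7.1]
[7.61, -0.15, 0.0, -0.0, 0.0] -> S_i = 7.61*(-0.02)^i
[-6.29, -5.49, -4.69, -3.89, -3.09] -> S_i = -6.29 + 0.80*i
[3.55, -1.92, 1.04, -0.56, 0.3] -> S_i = 3.55*(-0.54)^i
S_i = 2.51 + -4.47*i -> [2.51, -1.96, -6.43, -10.9, -15.37]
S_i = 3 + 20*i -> [3, 23, 43, 63, 83]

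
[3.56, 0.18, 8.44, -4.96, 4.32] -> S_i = Random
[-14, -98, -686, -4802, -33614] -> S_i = -14*7^i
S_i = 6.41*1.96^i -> [6.41, 12.56, 24.62, 48.26, 94.6]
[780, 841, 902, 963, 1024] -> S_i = 780 + 61*i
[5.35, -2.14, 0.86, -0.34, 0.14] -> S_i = 5.35*(-0.40)^i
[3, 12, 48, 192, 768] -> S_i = 3*4^i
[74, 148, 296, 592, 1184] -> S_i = 74*2^i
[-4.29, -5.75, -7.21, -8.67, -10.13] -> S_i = -4.29 + -1.46*i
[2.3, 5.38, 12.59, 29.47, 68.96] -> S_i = 2.30*2.34^i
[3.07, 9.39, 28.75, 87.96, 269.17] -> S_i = 3.07*3.06^i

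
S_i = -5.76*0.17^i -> [-5.76, -0.98, -0.17, -0.03, -0.0]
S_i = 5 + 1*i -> [5, 6, 7, 8, 9]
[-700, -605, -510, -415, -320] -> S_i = -700 + 95*i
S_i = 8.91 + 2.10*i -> [8.91, 11.01, 13.11, 15.21, 17.31]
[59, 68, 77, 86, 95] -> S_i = 59 + 9*i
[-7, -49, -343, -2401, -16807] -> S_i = -7*7^i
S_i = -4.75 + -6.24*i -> [-4.75, -10.99, -17.23, -23.47, -29.71]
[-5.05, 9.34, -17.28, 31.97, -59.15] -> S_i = -5.05*(-1.85)^i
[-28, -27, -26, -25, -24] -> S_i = -28 + 1*i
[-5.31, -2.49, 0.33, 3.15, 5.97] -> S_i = -5.31 + 2.82*i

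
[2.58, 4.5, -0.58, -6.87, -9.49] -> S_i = Random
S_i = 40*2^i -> [40, 80, 160, 320, 640]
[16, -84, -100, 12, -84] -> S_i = Random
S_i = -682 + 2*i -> [-682, -680, -678, -676, -674]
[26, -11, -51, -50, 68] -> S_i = Random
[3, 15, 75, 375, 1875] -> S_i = 3*5^i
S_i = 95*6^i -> [95, 570, 3420, 20520, 123120]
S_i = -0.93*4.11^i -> [-0.93, -3.82, -15.71, -64.57, -265.37]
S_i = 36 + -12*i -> [36, 24, 12, 0, -12]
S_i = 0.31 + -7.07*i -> [0.31, -6.76, -13.83, -20.9, -27.97]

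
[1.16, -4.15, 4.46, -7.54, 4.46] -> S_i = Random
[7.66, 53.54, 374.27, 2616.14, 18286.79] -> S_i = 7.66*6.99^i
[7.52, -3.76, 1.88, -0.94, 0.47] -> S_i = 7.52*(-0.50)^i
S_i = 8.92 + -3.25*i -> [8.92, 5.67, 2.42, -0.83, -4.08]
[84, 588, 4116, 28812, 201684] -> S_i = 84*7^i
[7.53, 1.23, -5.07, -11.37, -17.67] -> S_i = 7.53 + -6.30*i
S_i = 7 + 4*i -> [7, 11, 15, 19, 23]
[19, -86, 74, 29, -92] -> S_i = Random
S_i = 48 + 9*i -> [48, 57, 66, 75, 84]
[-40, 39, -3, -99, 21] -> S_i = Random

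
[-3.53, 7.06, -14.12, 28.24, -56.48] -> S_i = -3.53*(-2.00)^i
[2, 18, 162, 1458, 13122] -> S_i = 2*9^i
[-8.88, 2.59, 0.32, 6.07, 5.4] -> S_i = Random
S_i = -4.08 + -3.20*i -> [-4.08, -7.28, -10.48, -13.68, -16.88]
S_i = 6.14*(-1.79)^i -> [6.14, -10.99, 19.67, -35.21, 63.03]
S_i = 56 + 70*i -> [56, 126, 196, 266, 336]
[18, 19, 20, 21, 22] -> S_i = 18 + 1*i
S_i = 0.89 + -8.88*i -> [0.89, -7.99, -16.87, -25.75, -34.63]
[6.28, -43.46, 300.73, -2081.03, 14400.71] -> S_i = 6.28*(-6.92)^i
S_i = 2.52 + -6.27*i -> [2.52, -3.75, -10.02, -16.29, -22.56]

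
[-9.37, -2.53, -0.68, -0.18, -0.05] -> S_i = -9.37*0.27^i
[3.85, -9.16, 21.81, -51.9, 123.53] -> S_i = 3.85*(-2.38)^i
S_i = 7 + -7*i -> [7, 0, -7, -14, -21]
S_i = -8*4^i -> [-8, -32, -128, -512, -2048]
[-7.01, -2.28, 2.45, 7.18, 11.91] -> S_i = -7.01 + 4.73*i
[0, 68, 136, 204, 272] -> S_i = 0 + 68*i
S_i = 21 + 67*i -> [21, 88, 155, 222, 289]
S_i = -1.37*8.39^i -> [-1.37, -11.49, -96.44, -809.11, -6788.42]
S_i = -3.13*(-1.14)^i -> [-3.13, 3.57, -4.07, 4.64, -5.29]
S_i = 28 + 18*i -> [28, 46, 64, 82, 100]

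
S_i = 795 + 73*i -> [795, 868, 941, 1014, 1087]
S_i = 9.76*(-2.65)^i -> [9.76, -25.86, 68.54, -181.63, 481.32]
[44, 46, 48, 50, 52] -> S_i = 44 + 2*i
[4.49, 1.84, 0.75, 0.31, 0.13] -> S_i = 4.49*0.41^i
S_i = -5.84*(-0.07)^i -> [-5.84, 0.41, -0.03, 0.0, -0.0]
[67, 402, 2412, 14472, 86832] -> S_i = 67*6^i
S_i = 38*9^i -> [38, 342, 3078, 27702, 249318]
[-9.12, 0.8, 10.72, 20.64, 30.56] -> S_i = -9.12 + 9.92*i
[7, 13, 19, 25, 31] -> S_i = 7 + 6*i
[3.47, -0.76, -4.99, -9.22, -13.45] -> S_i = 3.47 + -4.23*i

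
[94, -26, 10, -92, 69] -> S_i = Random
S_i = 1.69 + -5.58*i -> [1.69, -3.89, -9.47, -15.05, -20.63]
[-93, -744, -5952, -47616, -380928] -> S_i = -93*8^i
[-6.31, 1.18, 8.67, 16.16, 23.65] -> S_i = -6.31 + 7.49*i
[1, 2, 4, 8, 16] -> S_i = 1*2^i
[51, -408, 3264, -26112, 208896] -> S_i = 51*-8^i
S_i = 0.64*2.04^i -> [0.64, 1.31, 2.66, 5.43, 11.08]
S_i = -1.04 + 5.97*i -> [-1.04, 4.93, 10.9, 16.87, 22.84]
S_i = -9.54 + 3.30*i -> [-9.54, -6.24, -2.94, 0.36, 3.66]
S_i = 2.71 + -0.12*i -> [2.71, 2.59, 2.47, 2.35, 2.23]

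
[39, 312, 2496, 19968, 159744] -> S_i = 39*8^i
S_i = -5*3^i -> [-5, -15, -45, -135, -405]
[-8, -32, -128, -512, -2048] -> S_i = -8*4^i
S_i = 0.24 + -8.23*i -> [0.24, -7.99, -16.22, -24.45, -32.68]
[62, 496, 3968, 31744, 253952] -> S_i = 62*8^i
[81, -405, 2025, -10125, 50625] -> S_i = 81*-5^i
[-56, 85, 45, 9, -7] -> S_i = Random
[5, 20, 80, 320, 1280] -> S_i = 5*4^i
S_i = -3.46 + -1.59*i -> [-3.46, -5.05, -6.64, -8.23, -9.82]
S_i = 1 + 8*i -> [1, 9, 17, 25, 33]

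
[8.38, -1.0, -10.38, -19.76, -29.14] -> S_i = 8.38 + -9.38*i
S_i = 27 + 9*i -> [27, 36, 45, 54, 63]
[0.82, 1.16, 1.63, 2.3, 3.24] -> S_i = 0.82*1.41^i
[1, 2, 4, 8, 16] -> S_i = 1*2^i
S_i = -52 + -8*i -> [-52, -60, -68, -76, -84]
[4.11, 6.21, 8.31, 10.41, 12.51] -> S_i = 4.11 + 2.10*i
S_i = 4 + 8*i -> [4, 12, 20, 28, 36]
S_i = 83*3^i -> [83, 249, 747, 2241, 6723]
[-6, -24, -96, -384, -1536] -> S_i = -6*4^i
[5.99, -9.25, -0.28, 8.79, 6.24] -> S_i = Random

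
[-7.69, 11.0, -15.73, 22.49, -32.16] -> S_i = -7.69*(-1.43)^i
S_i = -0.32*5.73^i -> [-0.32, -1.83, -10.51, -60.2, -344.96]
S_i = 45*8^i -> [45, 360, 2880, 23040, 184320]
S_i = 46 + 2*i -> [46, 48, 50, 52, 54]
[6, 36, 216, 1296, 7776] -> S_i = 6*6^i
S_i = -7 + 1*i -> [-7, -6, -5, -4, -3]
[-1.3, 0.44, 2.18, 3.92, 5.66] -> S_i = -1.30 + 1.74*i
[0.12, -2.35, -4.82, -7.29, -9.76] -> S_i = 0.12 + -2.47*i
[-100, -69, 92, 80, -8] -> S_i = Random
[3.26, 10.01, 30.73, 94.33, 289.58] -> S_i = 3.26*3.07^i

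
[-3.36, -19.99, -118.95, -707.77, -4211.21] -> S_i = -3.36*5.95^i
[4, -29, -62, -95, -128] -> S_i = 4 + -33*i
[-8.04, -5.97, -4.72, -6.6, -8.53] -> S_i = Random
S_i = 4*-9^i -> [4, -36, 324, -2916, 26244]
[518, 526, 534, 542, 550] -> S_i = 518 + 8*i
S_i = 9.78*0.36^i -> [9.78, 3.52, 1.27, 0.46, 0.16]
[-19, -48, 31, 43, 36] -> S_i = Random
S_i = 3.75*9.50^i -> [3.75, 35.62, 338.44, 3215.16, 30543.98]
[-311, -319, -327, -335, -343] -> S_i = -311 + -8*i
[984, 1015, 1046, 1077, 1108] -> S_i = 984 + 31*i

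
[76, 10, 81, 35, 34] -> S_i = Random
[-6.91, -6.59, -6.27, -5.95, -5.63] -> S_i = -6.91 + 0.32*i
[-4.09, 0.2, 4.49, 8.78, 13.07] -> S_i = -4.09 + 4.29*i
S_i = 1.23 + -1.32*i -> [1.23, -0.09, -1.41, -2.73, -4.05]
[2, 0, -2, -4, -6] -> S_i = 2 + -2*i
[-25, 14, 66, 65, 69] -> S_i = Random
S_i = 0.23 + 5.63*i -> [0.23, 5.86, 11.49, 17.12, 22.75]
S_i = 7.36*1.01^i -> [7.36, 7.43, 7.51, 7.58, 7.66]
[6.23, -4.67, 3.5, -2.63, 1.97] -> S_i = 6.23*(-0.75)^i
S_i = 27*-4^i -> [27, -108, 432, -1728, 6912]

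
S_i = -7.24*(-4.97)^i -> [-7.24, 35.98, -178.83, 888.81, -4417.37]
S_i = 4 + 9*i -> [4, 13, 22, 31, 40]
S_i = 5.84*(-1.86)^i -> [5.84, -10.86, 20.2, -37.58, 69.9]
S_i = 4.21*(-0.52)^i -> [4.21, -2.19, 1.14, -0.59, 0.31]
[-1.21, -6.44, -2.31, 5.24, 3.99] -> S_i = Random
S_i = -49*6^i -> [-49, -294, -1764, -10584, -63504]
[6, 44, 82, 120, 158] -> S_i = 6 + 38*i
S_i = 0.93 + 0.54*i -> [0.93, 1.47, 2.01, 2.55, 3.09]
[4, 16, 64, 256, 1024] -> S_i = 4*4^i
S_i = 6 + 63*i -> [6, 69, 132, 195, 258]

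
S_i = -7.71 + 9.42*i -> [-7.71, 1.71, 11.13, 20.55, 29.97]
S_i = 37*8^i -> [37, 296, 2368, 18944, 151552]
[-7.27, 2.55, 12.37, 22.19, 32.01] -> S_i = -7.27 + 9.82*i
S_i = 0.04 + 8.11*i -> [0.04, 8.15, 16.26, 24.37, 32.48]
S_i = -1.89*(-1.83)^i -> [-1.89, 3.46, -6.33, 11.58, -21.2]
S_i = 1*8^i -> [1, 8, 64, 512, 4096]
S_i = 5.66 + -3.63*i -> [5.66, 2.03, -1.6, -5.23, -8.86]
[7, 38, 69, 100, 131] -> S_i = 7 + 31*i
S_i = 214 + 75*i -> [214, 289, 364, 439, 514]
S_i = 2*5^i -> [2, 10, 50, 250, 1250]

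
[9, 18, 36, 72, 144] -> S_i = 9*2^i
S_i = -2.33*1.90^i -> [-2.33, -4.43, -8.41, -15.98, -30.36]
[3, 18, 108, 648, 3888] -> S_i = 3*6^i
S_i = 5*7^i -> [5, 35, 245, 1715, 12005]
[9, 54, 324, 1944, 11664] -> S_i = 9*6^i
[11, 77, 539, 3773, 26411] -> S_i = 11*7^i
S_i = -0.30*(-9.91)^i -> [-0.3, 2.97, -29.46, 291.97, -2893.45]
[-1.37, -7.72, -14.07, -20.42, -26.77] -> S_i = -1.37 + -6.35*i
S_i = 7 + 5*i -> [7, 12, 17, 22, 27]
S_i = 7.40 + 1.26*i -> [7.4, 8.66, 9.92, 11.18, 12.44]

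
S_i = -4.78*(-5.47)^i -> [-4.78, 26.15, -143.02, 782.33, -4279.34]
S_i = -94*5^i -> [-94, -470, -2350, -11750, -58750]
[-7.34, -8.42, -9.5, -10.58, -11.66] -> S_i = -7.34 + -1.08*i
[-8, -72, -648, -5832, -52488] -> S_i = -8*9^i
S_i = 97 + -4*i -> [97, 93, 89, 85, 81]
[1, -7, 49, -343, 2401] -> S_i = 1*-7^i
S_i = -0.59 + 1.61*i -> [-0.59, 1.02, 2.63, 4.24, 5.85]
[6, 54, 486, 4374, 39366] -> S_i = 6*9^i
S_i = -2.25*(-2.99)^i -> [-2.25, 6.73, -20.12, 60.14, -179.83]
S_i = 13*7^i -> [13, 91, 637, 4459, 31213]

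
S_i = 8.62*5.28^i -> [8.62, 45.51, 240.31, 1268.85, 6699.51]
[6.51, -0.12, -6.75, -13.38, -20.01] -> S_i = 6.51 + -6.63*i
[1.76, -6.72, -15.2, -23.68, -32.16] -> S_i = 1.76 + -8.48*i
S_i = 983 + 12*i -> [983, 995, 1007, 1019, 1031]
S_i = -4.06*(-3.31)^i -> [-4.06, 13.44, -44.48, 147.23, -487.35]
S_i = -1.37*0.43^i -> [-1.37, -0.59, -0.25, -0.11, -0.05]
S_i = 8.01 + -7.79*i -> [8.01, 0.22, -7.57, -15.36, -23.15]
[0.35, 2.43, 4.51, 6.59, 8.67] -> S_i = 0.35 + 2.08*i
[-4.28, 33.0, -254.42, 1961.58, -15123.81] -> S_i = -4.28*(-7.71)^i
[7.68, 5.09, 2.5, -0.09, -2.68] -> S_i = 7.68 + -2.59*i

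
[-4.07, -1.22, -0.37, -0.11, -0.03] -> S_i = -4.07*0.30^i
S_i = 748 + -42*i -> [748, 706, 664, 622, 580]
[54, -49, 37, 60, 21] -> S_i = Random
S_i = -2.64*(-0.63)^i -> [-2.64, 1.66, -1.05, 0.66, -0.42]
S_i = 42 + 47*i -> [42, 89, 136, 183, 230]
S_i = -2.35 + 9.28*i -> [-2.35, 6.93, 16.21, 25.49, 34.77]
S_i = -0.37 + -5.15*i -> [-0.37, -5.52, -10.67, -15.82, -20.97]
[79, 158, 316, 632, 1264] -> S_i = 79*2^i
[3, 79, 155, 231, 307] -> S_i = 3 + 76*i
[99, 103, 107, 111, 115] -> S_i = 99 + 4*i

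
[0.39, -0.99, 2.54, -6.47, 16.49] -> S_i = 0.39*(-2.55)^i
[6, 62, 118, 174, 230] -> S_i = 6 + 56*i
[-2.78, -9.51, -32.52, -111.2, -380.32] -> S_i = -2.78*3.42^i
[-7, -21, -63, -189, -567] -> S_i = -7*3^i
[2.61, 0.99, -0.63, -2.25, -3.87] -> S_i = 2.61 + -1.62*i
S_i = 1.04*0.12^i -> [1.04, 0.12, 0.01, 0.0, 0.0]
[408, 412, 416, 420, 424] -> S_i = 408 + 4*i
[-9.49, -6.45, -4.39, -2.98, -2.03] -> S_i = -9.49*0.68^i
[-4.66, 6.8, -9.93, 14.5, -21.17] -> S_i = -4.66*(-1.46)^i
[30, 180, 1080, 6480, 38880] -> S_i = 30*6^i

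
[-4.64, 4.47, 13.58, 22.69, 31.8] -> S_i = -4.64 + 9.11*i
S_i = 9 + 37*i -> [9, 46, 83, 120, 157]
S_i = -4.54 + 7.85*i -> [-4.54, 3.31, 11.16, 19.01, 26.86]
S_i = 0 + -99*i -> [0, -99, -198, -297, -396]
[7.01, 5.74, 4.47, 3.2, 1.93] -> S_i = 7.01 + -1.27*i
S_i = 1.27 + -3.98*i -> [1.27, -2.71, -6.69, -10.67, -14.65]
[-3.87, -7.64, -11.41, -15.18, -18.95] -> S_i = -3.87 + -3.77*i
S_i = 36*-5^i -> [36, -180, 900, -4500, 22500]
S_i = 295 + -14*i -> [295, 281, 267, 253, 239]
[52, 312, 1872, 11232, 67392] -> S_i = 52*6^i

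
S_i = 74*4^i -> [74, 296, 1184, 4736, 18944]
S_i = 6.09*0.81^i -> [6.09, 4.93, 4.0, 3.24, 2.62]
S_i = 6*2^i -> [6, 12, 24, 48, 96]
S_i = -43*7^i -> [-43, -301, -2107, -14749, -103243]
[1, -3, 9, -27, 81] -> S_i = 1*-3^i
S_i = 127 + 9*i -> [127, 136, 145, 154, 163]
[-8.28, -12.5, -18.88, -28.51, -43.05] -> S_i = -8.28*1.51^i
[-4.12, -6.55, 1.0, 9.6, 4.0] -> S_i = Random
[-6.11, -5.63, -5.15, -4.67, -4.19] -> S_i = -6.11 + 0.48*i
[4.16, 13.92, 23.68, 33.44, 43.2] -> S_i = 4.16 + 9.76*i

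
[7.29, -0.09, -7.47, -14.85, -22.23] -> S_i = 7.29 + -7.38*i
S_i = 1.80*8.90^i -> [1.8, 16.02, 142.58, 1268.94, 11293.6]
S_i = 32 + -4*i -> [32, 28, 24, 20, 16]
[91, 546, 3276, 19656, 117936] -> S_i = 91*6^i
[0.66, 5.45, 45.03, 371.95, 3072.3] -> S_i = 0.66*8.26^i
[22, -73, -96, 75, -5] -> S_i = Random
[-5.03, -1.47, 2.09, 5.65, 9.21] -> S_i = -5.03 + 3.56*i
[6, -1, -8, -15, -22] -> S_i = 6 + -7*i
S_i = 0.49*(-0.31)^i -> [0.49, -0.15, 0.05, -0.01, 0.0]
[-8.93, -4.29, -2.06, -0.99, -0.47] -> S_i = -8.93*0.48^i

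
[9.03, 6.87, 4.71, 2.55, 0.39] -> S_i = 9.03 + -2.16*i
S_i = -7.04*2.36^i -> [-7.04, -16.61, -39.21, -92.54, -218.38]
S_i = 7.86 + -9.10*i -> [7.86, -1.24, -10.34, -19.44, -28.54]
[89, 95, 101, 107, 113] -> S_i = 89 + 6*i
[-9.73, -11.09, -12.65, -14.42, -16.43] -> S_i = -9.73*1.14^i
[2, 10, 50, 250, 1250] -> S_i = 2*5^i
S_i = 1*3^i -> [1, 3, 9, 27, 81]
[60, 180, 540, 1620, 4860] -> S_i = 60*3^i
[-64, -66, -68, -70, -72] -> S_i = -64 + -2*i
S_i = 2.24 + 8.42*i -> [2.24, 10.66, 19.08, 27.5, 35.92]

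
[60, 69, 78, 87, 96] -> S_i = 60 + 9*i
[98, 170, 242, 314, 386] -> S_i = 98 + 72*i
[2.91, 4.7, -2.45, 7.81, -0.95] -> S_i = Random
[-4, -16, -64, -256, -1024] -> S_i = -4*4^i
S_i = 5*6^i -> [5, 30, 180, 1080, 6480]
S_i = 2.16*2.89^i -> [2.16, 6.24, 18.04, 52.14, 150.68]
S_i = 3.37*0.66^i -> [3.37, 2.22, 1.47, 0.97, 0.64]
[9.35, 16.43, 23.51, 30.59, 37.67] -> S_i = 9.35 + 7.08*i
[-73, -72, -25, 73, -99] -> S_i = Random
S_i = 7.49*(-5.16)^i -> [7.49, -38.65, 199.43, -1029.04, 5309.83]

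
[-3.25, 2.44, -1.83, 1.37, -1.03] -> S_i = -3.25*(-0.75)^i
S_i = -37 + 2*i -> [-37, -35, -33, -31, -29]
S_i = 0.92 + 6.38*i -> [0.92, 7.3, 13.68, 20.06, 26.44]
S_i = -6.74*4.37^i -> [-6.74, -29.45, -128.71, -562.48, -2458.02]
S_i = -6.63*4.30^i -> [-6.63, -28.51, -122.59, -527.13, -2266.67]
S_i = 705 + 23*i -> [705, 728, 751, 774, 797]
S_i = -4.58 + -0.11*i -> [-4.58, -4.69, -4.8, -4.91, -5.02]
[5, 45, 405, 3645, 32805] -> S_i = 5*9^i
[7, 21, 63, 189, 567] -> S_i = 7*3^i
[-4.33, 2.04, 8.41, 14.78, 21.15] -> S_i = -4.33 + 6.37*i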